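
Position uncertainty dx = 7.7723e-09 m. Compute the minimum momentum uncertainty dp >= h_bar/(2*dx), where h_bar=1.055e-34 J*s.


dp = h_bar / (2 * dx)
= 1.055e-34 / (2 * 7.7723e-09)
= 1.055e-34 / 1.5545e-08
= 6.7869e-27 kg*m/s

6.7869e-27


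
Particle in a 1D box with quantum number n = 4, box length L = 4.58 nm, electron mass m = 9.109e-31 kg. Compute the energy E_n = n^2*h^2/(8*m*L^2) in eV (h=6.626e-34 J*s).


E = n^2 * h^2 / (8 * m * L^2)
= 4^2 * (6.626e-34)^2 / (8 * 9.109e-31 * (4.58e-9)^2)
= 16 * 4.3904e-67 / (8 * 9.109e-31 * 2.0976e-17)
= 4.5955e-20 J
= 0.2869 eV

0.2869


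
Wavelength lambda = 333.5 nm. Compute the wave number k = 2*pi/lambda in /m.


k = 2 * pi / lambda
= 6.2832 / (333.5e-9)
= 6.2832 / 3.3350e-07
= 1.8840e+07 /m

1.8840e+07


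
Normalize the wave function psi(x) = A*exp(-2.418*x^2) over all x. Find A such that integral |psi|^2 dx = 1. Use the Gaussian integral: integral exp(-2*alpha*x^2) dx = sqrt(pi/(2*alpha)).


integral |psi|^2 dx = A^2 * sqrt(pi/(2*alpha)) = 1
A^2 = sqrt(2*alpha/pi)
= sqrt(2 * 2.418 / pi)
= 1.240704
A = sqrt(1.240704)
= 1.1139

1.1139


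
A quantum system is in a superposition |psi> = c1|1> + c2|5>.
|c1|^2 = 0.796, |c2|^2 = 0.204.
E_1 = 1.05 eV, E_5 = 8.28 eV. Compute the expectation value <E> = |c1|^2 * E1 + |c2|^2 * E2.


<E> = |c1|^2 * E1 + |c2|^2 * E2
= 0.796 * 1.05 + 0.204 * 8.28
= 0.8358 + 1.6891
= 2.5249 eV

2.5249


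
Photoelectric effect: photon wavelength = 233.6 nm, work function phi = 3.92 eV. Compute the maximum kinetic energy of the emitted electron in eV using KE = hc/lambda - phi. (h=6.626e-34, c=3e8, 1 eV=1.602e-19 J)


E_photon = hc / lambda
= (6.626e-34)(3e8) / (233.6e-9)
= 8.5094e-19 J
= 5.3117 eV
KE = E_photon - phi
= 5.3117 - 3.92
= 1.3917 eV

1.3917


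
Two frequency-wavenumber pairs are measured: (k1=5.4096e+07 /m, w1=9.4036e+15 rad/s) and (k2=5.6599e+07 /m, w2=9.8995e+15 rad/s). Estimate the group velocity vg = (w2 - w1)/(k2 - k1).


vg = (w2 - w1) / (k2 - k1)
= (9.8995e+15 - 9.4036e+15) / (5.6599e+07 - 5.4096e+07)
= 4.9590e+14 / 2.5030e+06
= 1.9812e+08 m/s

1.9812e+08


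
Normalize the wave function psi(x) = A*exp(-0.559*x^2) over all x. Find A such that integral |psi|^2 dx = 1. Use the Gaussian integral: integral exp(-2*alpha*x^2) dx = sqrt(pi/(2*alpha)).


integral |psi|^2 dx = A^2 * sqrt(pi/(2*alpha)) = 1
A^2 = sqrt(2*alpha/pi)
= sqrt(2 * 0.559 / pi)
= 0.596549
A = sqrt(0.596549)
= 0.7724

0.7724


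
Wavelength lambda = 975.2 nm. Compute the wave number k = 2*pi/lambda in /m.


k = 2 * pi / lambda
= 6.2832 / (975.2e-9)
= 6.2832 / 9.7520e-07
= 6.4430e+06 /m

6.4430e+06


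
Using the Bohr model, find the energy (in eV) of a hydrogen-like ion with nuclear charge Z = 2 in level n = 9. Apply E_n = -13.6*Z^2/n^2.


E_n = -13.6 * Z^2 / n^2
= -13.6 * 2^2 / 9^2
= -13.6 * 4 / 81
= -0.6716 eV

-0.6716


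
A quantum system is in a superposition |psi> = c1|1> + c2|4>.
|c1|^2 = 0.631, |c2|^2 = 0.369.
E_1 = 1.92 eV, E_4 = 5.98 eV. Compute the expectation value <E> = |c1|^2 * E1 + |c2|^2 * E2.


<E> = |c1|^2 * E1 + |c2|^2 * E2
= 0.631 * 1.92 + 0.369 * 5.98
= 1.2115 + 2.2066
= 3.4181 eV

3.4181


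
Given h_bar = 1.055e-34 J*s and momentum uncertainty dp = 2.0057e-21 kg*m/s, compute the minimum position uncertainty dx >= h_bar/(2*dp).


dx = h_bar / (2 * dp)
= 1.055e-34 / (2 * 2.0057e-21)
= 1.055e-34 / 4.0114e-21
= 2.6300e-14 m

2.6300e-14


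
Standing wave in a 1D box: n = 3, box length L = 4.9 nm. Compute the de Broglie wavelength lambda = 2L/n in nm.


lambda = 2L / n
= 2 * 4.9 / 3
= 9.8 / 3
= 3.2667 nm

3.2667


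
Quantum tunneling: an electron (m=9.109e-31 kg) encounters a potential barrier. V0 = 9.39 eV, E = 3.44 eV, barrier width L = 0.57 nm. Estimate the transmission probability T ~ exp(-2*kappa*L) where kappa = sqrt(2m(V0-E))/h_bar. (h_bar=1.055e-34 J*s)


V0 - E = 5.95 eV = 9.5319e-19 J
kappa = sqrt(2 * m * (V0-E)) / h_bar
= sqrt(2 * 9.109e-31 * 9.5319e-19) / 1.055e-34
= 1.2491e+10 /m
2*kappa*L = 2 * 1.2491e+10 * 0.57e-9
= 14.2394
T = exp(-14.2394) = 6.544793e-07

6.544793e-07


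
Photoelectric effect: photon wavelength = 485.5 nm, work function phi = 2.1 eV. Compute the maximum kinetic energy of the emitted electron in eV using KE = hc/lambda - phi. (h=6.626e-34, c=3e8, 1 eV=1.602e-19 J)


E_photon = hc / lambda
= (6.626e-34)(3e8) / (485.5e-9)
= 4.0943e-19 J
= 2.5558 eV
KE = E_photon - phi
= 2.5558 - 2.1
= 0.4558 eV

0.4558


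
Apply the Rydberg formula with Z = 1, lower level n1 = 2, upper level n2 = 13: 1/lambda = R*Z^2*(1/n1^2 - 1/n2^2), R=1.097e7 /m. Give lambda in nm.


1/lambda = R * Z^2 * (1/n1^2 - 1/n2^2)
= 1.097e7 * 1^2 * (1/2^2 - 1/13^2)
= 1.097e7 * 1 * (0.25 - 0.005917)
= 2.6776e+06 /m
lambda = 1 / 2.6776e+06
= 373.4703 nm

373.4703


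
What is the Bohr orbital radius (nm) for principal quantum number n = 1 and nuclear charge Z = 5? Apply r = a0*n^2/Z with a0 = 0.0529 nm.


r = a0 * n^2 / Z
= 0.0529 * 1^2 / 5
= 0.0529 * 1 / 5
= 0.0106 nm

0.0106


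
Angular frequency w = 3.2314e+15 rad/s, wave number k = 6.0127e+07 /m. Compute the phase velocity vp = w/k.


vp = w / k
= 3.2314e+15 / 6.0127e+07
= 5.3743e+07 m/s

5.3743e+07


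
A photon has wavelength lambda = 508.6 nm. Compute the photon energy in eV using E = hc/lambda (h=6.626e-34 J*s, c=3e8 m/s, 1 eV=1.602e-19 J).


E = hc / lambda
= (6.626e-34)(3e8) / (508.6e-9)
= 1.9878e-25 / 5.0860e-07
= 3.9084e-19 J
Converting to eV: 3.9084e-19 / 1.602e-19
= 2.4397 eV

2.4397


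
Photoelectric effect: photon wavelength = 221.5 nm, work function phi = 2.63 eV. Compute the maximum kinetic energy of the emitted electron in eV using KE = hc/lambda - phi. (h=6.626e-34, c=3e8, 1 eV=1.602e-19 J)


E_photon = hc / lambda
= (6.626e-34)(3e8) / (221.5e-9)
= 8.9743e-19 J
= 5.6019 eV
KE = E_photon - phi
= 5.6019 - 2.63
= 2.9719 eV

2.9719


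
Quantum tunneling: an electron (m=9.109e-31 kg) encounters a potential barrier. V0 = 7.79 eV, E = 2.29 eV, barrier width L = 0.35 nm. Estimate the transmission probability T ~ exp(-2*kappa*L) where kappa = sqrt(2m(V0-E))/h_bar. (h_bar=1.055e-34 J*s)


V0 - E = 5.5 eV = 8.8110e-19 J
kappa = sqrt(2 * m * (V0-E)) / h_bar
= sqrt(2 * 9.109e-31 * 8.8110e-19) / 1.055e-34
= 1.2009e+10 /m
2*kappa*L = 2 * 1.2009e+10 * 0.35e-9
= 8.4064
T = exp(-8.4064) = 2.234393e-04

2.234393e-04


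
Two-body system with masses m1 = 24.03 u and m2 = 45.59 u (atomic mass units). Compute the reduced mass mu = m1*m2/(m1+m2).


mu = m1 * m2 / (m1 + m2)
= 24.03 * 45.59 / (24.03 + 45.59)
= 1095.5277 / 69.62
= 15.7358 u

15.7358


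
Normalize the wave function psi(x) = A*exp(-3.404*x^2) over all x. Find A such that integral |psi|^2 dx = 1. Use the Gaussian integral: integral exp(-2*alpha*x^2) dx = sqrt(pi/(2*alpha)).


integral |psi|^2 dx = A^2 * sqrt(pi/(2*alpha)) = 1
A^2 = sqrt(2*alpha/pi)
= sqrt(2 * 3.404 / pi)
= 1.472092
A = sqrt(1.472092)
= 1.2133

1.2133


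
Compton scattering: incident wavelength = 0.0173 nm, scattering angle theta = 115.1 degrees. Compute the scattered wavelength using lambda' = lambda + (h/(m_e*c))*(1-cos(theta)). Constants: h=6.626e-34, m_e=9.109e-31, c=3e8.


Compton wavelength: h/(m_e*c) = 2.4247e-12 m
d_lambda = 2.4247e-12 * (1 - cos(115.1 deg))
= 2.4247e-12 * 1.424199
= 3.4533e-12 m = 0.003453 nm
lambda' = 0.0173 + 0.003453
= 0.020753 nm

0.020753


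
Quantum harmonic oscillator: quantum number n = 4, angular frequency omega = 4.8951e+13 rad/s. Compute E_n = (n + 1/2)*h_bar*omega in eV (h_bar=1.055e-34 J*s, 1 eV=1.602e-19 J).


E = (n + 1/2) * h_bar * omega
= (4 + 0.5) * 1.055e-34 * 4.8951e+13
= 4.5 * 5.1643e-21
= 2.3239e-20 J
= 0.1451 eV

0.1451


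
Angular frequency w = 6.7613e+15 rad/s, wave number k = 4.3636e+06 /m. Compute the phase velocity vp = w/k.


vp = w / k
= 6.7613e+15 / 4.3636e+06
= 1.5495e+09 m/s

1.5495e+09


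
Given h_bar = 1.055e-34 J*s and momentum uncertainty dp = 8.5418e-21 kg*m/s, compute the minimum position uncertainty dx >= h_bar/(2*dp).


dx = h_bar / (2 * dp)
= 1.055e-34 / (2 * 8.5418e-21)
= 1.055e-34 / 1.7084e-20
= 6.1755e-15 m

6.1755e-15


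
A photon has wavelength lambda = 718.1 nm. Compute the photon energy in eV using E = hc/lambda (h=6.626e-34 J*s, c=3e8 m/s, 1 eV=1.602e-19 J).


E = hc / lambda
= (6.626e-34)(3e8) / (718.1e-9)
= 1.9878e-25 / 7.1810e-07
= 2.7681e-19 J
Converting to eV: 2.7681e-19 / 1.602e-19
= 1.7279 eV

1.7279


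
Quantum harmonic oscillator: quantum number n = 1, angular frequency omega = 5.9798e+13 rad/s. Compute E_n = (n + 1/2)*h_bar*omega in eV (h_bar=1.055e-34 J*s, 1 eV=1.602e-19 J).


E = (n + 1/2) * h_bar * omega
= (1 + 0.5) * 1.055e-34 * 5.9798e+13
= 1.5 * 6.3087e-21
= 9.4630e-21 J
= 0.0591 eV

0.0591


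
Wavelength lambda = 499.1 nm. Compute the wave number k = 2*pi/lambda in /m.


k = 2 * pi / lambda
= 6.2832 / (499.1e-9)
= 6.2832 / 4.9910e-07
= 1.2589e+07 /m

1.2589e+07


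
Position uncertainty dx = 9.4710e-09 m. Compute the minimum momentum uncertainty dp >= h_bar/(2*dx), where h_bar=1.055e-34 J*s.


dp = h_bar / (2 * dx)
= 1.055e-34 / (2 * 9.4710e-09)
= 1.055e-34 / 1.8942e-08
= 5.5696e-27 kg*m/s

5.5696e-27


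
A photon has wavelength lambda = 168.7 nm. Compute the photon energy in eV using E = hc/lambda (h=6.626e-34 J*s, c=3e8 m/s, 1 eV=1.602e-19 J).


E = hc / lambda
= (6.626e-34)(3e8) / (168.7e-9)
= 1.9878e-25 / 1.6870e-07
= 1.1783e-18 J
Converting to eV: 1.1783e-18 / 1.602e-19
= 7.3552 eV

7.3552


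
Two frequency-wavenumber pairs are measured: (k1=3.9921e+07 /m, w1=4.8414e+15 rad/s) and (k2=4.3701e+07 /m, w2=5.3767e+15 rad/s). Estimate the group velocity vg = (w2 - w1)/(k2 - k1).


vg = (w2 - w1) / (k2 - k1)
= (5.3767e+15 - 4.8414e+15) / (4.3701e+07 - 3.9921e+07)
= 5.3530e+14 / 3.7800e+06
= 1.4161e+08 m/s

1.4161e+08


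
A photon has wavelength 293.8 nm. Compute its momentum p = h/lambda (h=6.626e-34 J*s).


p = h / lambda
= 6.626e-34 / (293.8e-9)
= 6.626e-34 / 2.9380e-07
= 2.2553e-27 kg*m/s

2.2553e-27


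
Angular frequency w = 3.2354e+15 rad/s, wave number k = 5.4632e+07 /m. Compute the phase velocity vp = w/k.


vp = w / k
= 3.2354e+15 / 5.4632e+07
= 5.9222e+07 m/s

5.9222e+07


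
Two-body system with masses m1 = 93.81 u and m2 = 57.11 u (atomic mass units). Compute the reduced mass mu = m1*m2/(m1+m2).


mu = m1 * m2 / (m1 + m2)
= 93.81 * 57.11 / (93.81 + 57.11)
= 5357.4891 / 150.92
= 35.4989 u

35.4989


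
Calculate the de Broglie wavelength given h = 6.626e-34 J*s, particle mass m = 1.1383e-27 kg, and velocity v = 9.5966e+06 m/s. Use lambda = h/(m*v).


lambda = h / (m * v)
= 6.626e-34 / (1.1383e-27 * 9.5966e+06)
= 6.626e-34 / 1.0924e-20
= 6.0656e-14 m

6.0656e-14


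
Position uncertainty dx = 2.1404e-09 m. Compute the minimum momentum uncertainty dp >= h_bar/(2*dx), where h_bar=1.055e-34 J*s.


dp = h_bar / (2 * dx)
= 1.055e-34 / (2 * 2.1404e-09)
= 1.055e-34 / 4.2808e-09
= 2.4645e-26 kg*m/s

2.4645e-26


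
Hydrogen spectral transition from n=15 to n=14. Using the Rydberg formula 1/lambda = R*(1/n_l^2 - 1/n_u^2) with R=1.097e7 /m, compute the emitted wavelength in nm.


1/lambda = R * (1/n_l^2 - 1/n_u^2)
= 1.097e7 * (1/14^2 - 1/15^2)
= 1.097e7 * (0.005102 - 0.004444)
= 1.097e7 * 0.000658
= 7.2138e+03 /m
lambda = 1 / 7.2138e+03 = 138622.5757 nm

138622.5757


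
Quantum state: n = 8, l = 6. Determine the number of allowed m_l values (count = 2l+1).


m_l ranges from -l to +l in integer steps
So m_l goes from -6 to +6
Count = 2l + 1 = 2*6 + 1
= 13

13


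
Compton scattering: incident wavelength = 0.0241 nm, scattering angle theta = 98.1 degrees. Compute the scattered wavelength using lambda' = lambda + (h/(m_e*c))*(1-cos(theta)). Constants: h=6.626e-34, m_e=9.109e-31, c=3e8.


Compton wavelength: h/(m_e*c) = 2.4247e-12 m
d_lambda = 2.4247e-12 * (1 - cos(98.1 deg))
= 2.4247e-12 * 1.140901
= 2.7664e-12 m = 0.002766 nm
lambda' = 0.0241 + 0.002766
= 0.026866 nm

0.026866


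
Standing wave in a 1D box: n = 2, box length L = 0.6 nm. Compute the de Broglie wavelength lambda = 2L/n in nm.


lambda = 2L / n
= 2 * 0.6 / 2
= 1.2 / 2
= 0.6 nm

0.6


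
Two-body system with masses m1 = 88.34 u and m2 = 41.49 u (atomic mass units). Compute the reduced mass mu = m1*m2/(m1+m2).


mu = m1 * m2 / (m1 + m2)
= 88.34 * 41.49 / (88.34 + 41.49)
= 3665.2266 / 129.83
= 28.231 u

28.231


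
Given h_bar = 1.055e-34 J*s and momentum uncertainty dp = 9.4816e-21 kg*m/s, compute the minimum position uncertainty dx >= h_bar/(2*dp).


dx = h_bar / (2 * dp)
= 1.055e-34 / (2 * 9.4816e-21)
= 1.055e-34 / 1.8963e-20
= 5.5634e-15 m

5.5634e-15


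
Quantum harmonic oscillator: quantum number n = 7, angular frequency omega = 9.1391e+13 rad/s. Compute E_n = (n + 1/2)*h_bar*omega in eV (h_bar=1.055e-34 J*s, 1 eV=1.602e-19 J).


E = (n + 1/2) * h_bar * omega
= (7 + 0.5) * 1.055e-34 * 9.1391e+13
= 7.5 * 9.6418e-21
= 7.2313e-20 J
= 0.4514 eV

0.4514


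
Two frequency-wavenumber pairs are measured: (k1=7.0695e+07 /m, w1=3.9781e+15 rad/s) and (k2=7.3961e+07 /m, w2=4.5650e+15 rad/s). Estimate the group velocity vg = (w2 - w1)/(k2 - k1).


vg = (w2 - w1) / (k2 - k1)
= (4.5650e+15 - 3.9781e+15) / (7.3961e+07 - 7.0695e+07)
= 5.8690e+14 / 3.2660e+06
= 1.7970e+08 m/s

1.7970e+08


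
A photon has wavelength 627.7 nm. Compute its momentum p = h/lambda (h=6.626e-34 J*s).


p = h / lambda
= 6.626e-34 / (627.7e-9)
= 6.626e-34 / 6.2770e-07
= 1.0556e-27 kg*m/s

1.0556e-27


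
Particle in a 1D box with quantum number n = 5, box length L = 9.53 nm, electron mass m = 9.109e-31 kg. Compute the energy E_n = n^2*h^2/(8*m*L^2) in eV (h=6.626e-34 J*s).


E = n^2 * h^2 / (8 * m * L^2)
= 5^2 * (6.626e-34)^2 / (8 * 9.109e-31 * (9.53e-9)^2)
= 25 * 4.3904e-67 / (8 * 9.109e-31 * 9.0821e-17)
= 1.6584e-20 J
= 0.1035 eV

0.1035


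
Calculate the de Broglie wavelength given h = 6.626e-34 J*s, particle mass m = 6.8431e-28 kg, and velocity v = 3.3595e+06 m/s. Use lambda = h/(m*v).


lambda = h / (m * v)
= 6.626e-34 / (6.8431e-28 * 3.3595e+06)
= 6.626e-34 / 2.2989e-21
= 2.8822e-13 m

2.8822e-13


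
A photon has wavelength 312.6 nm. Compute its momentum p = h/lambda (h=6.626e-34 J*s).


p = h / lambda
= 6.626e-34 / (312.6e-9)
= 6.626e-34 / 3.1260e-07
= 2.1196e-27 kg*m/s

2.1196e-27


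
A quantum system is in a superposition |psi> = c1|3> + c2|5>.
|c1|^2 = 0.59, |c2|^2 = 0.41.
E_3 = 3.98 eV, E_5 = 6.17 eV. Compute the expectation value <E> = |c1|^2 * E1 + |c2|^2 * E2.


<E> = |c1|^2 * E1 + |c2|^2 * E2
= 0.59 * 3.98 + 0.41 * 6.17
= 2.3482 + 2.5297
= 4.8779 eV

4.8779


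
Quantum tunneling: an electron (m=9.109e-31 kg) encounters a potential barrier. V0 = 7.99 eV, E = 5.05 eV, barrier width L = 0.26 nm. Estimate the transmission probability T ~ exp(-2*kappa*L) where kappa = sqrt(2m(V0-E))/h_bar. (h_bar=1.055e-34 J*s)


V0 - E = 2.94 eV = 4.7099e-19 J
kappa = sqrt(2 * m * (V0-E)) / h_bar
= sqrt(2 * 9.109e-31 * 4.7099e-19) / 1.055e-34
= 8.7802e+09 /m
2*kappa*L = 2 * 8.7802e+09 * 0.26e-9
= 4.5657
T = exp(-4.5657) = 1.040273e-02

1.040273e-02


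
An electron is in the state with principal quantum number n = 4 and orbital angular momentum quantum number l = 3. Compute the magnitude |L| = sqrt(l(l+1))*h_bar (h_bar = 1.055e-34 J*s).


L = sqrt(l*(l+1)) * h_bar
= sqrt(3 * 4) * 1.055e-34
= sqrt(12) * 1.055e-34
= 3.4641 * 1.055e-34
= 3.6546e-34 J*s

3.6546e-34


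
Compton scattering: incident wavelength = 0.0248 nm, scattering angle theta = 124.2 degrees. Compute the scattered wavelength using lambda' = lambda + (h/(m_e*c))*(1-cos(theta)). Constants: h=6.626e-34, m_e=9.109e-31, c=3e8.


Compton wavelength: h/(m_e*c) = 2.4247e-12 m
d_lambda = 2.4247e-12 * (1 - cos(124.2 deg))
= 2.4247e-12 * 1.562083
= 3.7876e-12 m = 0.003788 nm
lambda' = 0.0248 + 0.003788
= 0.028588 nm

0.028588


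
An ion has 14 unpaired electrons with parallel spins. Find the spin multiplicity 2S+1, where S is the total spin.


Total spin S = N * (1/2) = 14 * 0.5 = 7.0
Spin multiplicity = 2S + 1
= 2 * 7.0 + 1
= 15

15


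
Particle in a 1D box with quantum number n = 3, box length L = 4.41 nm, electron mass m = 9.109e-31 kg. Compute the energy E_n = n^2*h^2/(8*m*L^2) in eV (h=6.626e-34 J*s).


E = n^2 * h^2 / (8 * m * L^2)
= 3^2 * (6.626e-34)^2 / (8 * 9.109e-31 * (4.41e-9)^2)
= 9 * 4.3904e-67 / (8 * 9.109e-31 * 1.9448e-17)
= 2.7881e-20 J
= 0.174 eV

0.174


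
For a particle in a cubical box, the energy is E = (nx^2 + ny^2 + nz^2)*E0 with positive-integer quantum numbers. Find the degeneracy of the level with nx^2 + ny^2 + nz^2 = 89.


Enumerate all (nx, ny, nz) with nx^2 + ny^2 + nz^2 = 89:
(2,2,9)
(2,6,7)
(2,7,6)
(2,9,2)
(3,4,8)
(3,8,4)
(4,3,8)
(4,8,3)
(6,2,7)
(6,7,2)
(7,2,6)
(7,6,2)
(8,3,4)
(8,4,3)
(9,2,2)
Total degeneracy = 15

15


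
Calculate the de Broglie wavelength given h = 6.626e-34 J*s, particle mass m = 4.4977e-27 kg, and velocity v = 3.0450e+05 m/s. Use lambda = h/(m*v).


lambda = h / (m * v)
= 6.626e-34 / (4.4977e-27 * 3.0450e+05)
= 6.626e-34 / 1.3695e-21
= 4.8381e-13 m

4.8381e-13


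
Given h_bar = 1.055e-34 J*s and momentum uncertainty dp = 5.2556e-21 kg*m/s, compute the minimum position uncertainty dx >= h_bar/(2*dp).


dx = h_bar / (2 * dp)
= 1.055e-34 / (2 * 5.2556e-21)
= 1.055e-34 / 1.0511e-20
= 1.0037e-14 m

1.0037e-14


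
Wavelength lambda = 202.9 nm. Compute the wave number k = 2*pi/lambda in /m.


k = 2 * pi / lambda
= 6.2832 / (202.9e-9)
= 6.2832 / 2.0290e-07
= 3.0967e+07 /m

3.0967e+07


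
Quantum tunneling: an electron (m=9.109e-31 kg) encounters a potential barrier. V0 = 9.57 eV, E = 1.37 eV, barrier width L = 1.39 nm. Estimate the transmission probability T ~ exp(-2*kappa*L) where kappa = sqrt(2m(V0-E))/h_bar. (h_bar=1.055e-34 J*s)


V0 - E = 8.2 eV = 1.3136e-18 J
kappa = sqrt(2 * m * (V0-E)) / h_bar
= sqrt(2 * 9.109e-31 * 1.3136e-18) / 1.055e-34
= 1.4663e+10 /m
2*kappa*L = 2 * 1.4663e+10 * 1.39e-9
= 40.7644
T = exp(-40.7644) = 1.978125e-18

1.978125e-18


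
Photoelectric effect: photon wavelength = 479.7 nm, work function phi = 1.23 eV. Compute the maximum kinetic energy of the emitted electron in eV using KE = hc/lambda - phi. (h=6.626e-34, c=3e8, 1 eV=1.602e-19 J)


E_photon = hc / lambda
= (6.626e-34)(3e8) / (479.7e-9)
= 4.1438e-19 J
= 2.5867 eV
KE = E_photon - phi
= 2.5867 - 1.23
= 1.3567 eV

1.3567


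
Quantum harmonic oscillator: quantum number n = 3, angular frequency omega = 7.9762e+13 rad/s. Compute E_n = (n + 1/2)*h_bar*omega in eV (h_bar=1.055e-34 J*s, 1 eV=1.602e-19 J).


E = (n + 1/2) * h_bar * omega
= (3 + 0.5) * 1.055e-34 * 7.9762e+13
= 3.5 * 8.4149e-21
= 2.9452e-20 J
= 0.1838 eV

0.1838


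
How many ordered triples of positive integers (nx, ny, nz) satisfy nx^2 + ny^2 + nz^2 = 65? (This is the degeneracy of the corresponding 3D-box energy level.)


Enumerate all (nx, ny, nz) with nx^2 + ny^2 + nz^2 = 65:
(2,5,6)
(2,6,5)
(5,2,6)
(5,6,2)
(6,2,5)
(6,5,2)
Total degeneracy = 6

6


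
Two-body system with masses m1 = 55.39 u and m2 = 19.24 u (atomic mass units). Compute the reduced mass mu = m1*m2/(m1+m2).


mu = m1 * m2 / (m1 + m2)
= 55.39 * 19.24 / (55.39 + 19.24)
= 1065.7036 / 74.63
= 14.2798 u

14.2798


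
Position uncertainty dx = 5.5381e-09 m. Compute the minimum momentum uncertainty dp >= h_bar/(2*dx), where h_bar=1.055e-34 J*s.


dp = h_bar / (2 * dx)
= 1.055e-34 / (2 * 5.5381e-09)
= 1.055e-34 / 1.1076e-08
= 9.5249e-27 kg*m/s

9.5249e-27


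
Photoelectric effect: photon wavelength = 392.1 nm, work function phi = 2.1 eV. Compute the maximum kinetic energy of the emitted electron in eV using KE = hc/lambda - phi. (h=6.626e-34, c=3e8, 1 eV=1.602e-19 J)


E_photon = hc / lambda
= (6.626e-34)(3e8) / (392.1e-9)
= 5.0696e-19 J
= 3.1646 eV
KE = E_photon - phi
= 3.1646 - 2.1
= 1.0646 eV

1.0646


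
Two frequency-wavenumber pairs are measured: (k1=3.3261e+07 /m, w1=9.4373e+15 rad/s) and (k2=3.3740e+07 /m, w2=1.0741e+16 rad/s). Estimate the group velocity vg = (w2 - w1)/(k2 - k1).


vg = (w2 - w1) / (k2 - k1)
= (1.0741e+16 - 9.4373e+15) / (3.3740e+07 - 3.3261e+07)
= 1.3037e+15 / 4.7900e+05
= 2.7217e+09 m/s

2.7217e+09


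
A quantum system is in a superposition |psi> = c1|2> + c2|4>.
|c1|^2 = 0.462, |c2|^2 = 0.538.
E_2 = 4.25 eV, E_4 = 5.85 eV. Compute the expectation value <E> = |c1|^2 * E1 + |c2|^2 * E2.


<E> = |c1|^2 * E1 + |c2|^2 * E2
= 0.462 * 4.25 + 0.538 * 5.85
= 1.9635 + 3.1473
= 5.1108 eV

5.1108


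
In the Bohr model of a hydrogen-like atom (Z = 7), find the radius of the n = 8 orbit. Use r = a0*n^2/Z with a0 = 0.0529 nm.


r = a0 * n^2 / Z
= 0.0529 * 8^2 / 7
= 0.0529 * 64 / 7
= 0.4837 nm

0.4837


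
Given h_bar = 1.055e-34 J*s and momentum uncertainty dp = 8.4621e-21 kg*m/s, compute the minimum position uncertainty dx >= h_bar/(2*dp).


dx = h_bar / (2 * dp)
= 1.055e-34 / (2 * 8.4621e-21)
= 1.055e-34 / 1.6924e-20
= 6.2337e-15 m

6.2337e-15


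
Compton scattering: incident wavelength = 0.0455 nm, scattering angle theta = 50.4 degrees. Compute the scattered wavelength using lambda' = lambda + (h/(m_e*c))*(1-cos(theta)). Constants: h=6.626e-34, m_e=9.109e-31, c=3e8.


Compton wavelength: h/(m_e*c) = 2.4247e-12 m
d_lambda = 2.4247e-12 * (1 - cos(50.4 deg))
= 2.4247e-12 * 0.362576
= 8.7914e-13 m = 0.000879 nm
lambda' = 0.0455 + 0.000879
= 0.046379 nm

0.046379


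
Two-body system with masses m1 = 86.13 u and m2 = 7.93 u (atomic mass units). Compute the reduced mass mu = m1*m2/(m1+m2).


mu = m1 * m2 / (m1 + m2)
= 86.13 * 7.93 / (86.13 + 7.93)
= 683.0109 / 94.06
= 7.2614 u

7.2614


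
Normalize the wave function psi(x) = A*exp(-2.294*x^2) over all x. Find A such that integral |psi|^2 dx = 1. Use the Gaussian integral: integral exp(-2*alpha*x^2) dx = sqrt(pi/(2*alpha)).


integral |psi|^2 dx = A^2 * sqrt(pi/(2*alpha)) = 1
A^2 = sqrt(2*alpha/pi)
= sqrt(2 * 2.294 / pi)
= 1.208472
A = sqrt(1.208472)
= 1.0993

1.0993


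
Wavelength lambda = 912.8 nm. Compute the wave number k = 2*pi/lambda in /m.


k = 2 * pi / lambda
= 6.2832 / (912.8e-9)
= 6.2832 / 9.1280e-07
= 6.8834e+06 /m

6.8834e+06


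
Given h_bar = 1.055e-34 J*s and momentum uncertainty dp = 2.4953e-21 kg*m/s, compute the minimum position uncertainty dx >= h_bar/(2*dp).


dx = h_bar / (2 * dp)
= 1.055e-34 / (2 * 2.4953e-21)
= 1.055e-34 / 4.9906e-21
= 2.1140e-14 m

2.1140e-14


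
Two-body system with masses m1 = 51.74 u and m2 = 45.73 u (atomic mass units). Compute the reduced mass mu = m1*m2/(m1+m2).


mu = m1 * m2 / (m1 + m2)
= 51.74 * 45.73 / (51.74 + 45.73)
= 2366.0702 / 97.47
= 24.2749 u

24.2749


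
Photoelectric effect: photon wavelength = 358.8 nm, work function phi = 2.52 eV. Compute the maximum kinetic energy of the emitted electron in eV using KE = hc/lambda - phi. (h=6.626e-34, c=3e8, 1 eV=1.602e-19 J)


E_photon = hc / lambda
= (6.626e-34)(3e8) / (358.8e-9)
= 5.5401e-19 J
= 3.4583 eV
KE = E_photon - phi
= 3.4583 - 2.52
= 0.9383 eV

0.9383


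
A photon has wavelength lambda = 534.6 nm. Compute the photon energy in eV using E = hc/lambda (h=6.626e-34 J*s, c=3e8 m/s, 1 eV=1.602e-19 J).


E = hc / lambda
= (6.626e-34)(3e8) / (534.6e-9)
= 1.9878e-25 / 5.3460e-07
= 3.7183e-19 J
Converting to eV: 3.7183e-19 / 1.602e-19
= 2.321 eV

2.321


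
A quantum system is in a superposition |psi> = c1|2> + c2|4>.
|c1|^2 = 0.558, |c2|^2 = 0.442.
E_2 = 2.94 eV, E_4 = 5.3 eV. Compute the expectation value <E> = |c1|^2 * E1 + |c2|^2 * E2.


<E> = |c1|^2 * E1 + |c2|^2 * E2
= 0.558 * 2.94 + 0.442 * 5.3
= 1.6405 + 2.3426
= 3.9831 eV

3.9831


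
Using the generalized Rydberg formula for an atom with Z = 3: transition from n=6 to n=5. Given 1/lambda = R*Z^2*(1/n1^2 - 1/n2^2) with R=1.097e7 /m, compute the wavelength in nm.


1/lambda = R * Z^2 * (1/n1^2 - 1/n2^2)
= 1.097e7 * 3^2 * (1/5^2 - 1/6^2)
= 1.097e7 * 9 * (0.04 - 0.027778)
= 1.2067e+06 /m
lambda = 1 / 1.2067e+06
= 828.7064 nm

828.7064


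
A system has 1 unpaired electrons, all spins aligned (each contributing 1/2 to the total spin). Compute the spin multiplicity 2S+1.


Total spin S = N * (1/2) = 1 * 0.5 = 0.5
Spin multiplicity = 2S + 1
= 2 * 0.5 + 1
= 2

2


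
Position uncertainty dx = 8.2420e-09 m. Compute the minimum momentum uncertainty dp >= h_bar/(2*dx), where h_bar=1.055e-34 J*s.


dp = h_bar / (2 * dx)
= 1.055e-34 / (2 * 8.2420e-09)
= 1.055e-34 / 1.6484e-08
= 6.4001e-27 kg*m/s

6.4001e-27


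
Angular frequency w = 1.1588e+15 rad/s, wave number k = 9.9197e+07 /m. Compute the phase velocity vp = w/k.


vp = w / k
= 1.1588e+15 / 9.9197e+07
= 1.1682e+07 m/s

1.1682e+07


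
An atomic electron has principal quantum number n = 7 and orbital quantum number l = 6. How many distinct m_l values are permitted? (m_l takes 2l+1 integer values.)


m_l ranges from -l to +l in integer steps
So m_l goes from -6 to +6
Count = 2l + 1 = 2*6 + 1
= 13

13


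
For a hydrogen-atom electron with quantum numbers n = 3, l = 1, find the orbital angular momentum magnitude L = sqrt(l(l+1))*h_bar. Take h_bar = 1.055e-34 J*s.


L = sqrt(l*(l+1)) * h_bar
= sqrt(1 * 2) * 1.055e-34
= sqrt(2) * 1.055e-34
= 1.4142 * 1.055e-34
= 1.4920e-34 J*s

1.4920e-34


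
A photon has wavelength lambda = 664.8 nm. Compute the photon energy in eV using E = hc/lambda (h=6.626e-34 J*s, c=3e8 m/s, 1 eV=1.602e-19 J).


E = hc / lambda
= (6.626e-34)(3e8) / (664.8e-9)
= 1.9878e-25 / 6.6480e-07
= 2.9901e-19 J
Converting to eV: 2.9901e-19 / 1.602e-19
= 1.8665 eV

1.8665


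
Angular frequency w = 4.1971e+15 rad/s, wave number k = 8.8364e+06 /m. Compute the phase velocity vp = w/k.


vp = w / k
= 4.1971e+15 / 8.8364e+06
= 4.7498e+08 m/s

4.7498e+08


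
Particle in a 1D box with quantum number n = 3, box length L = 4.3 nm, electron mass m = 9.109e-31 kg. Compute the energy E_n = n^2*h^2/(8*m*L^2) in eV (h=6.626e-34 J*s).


E = n^2 * h^2 / (8 * m * L^2)
= 3^2 * (6.626e-34)^2 / (8 * 9.109e-31 * (4.3e-9)^2)
= 9 * 4.3904e-67 / (8 * 9.109e-31 * 1.8490e-17)
= 2.9326e-20 J
= 0.1831 eV

0.1831


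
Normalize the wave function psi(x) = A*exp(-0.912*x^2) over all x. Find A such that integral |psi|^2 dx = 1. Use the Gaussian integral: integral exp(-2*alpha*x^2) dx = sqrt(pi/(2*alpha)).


integral |psi|^2 dx = A^2 * sqrt(pi/(2*alpha)) = 1
A^2 = sqrt(2*alpha/pi)
= sqrt(2 * 0.912 / pi)
= 0.761969
A = sqrt(0.761969)
= 0.8729

0.8729


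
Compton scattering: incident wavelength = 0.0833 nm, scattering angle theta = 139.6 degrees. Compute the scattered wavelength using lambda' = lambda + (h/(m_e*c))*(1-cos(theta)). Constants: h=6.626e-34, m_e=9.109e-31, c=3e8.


Compton wavelength: h/(m_e*c) = 2.4247e-12 m
d_lambda = 2.4247e-12 * (1 - cos(139.6 deg))
= 2.4247e-12 * 1.761538
= 4.2712e-12 m = 0.004271 nm
lambda' = 0.0833 + 0.004271
= 0.087571 nm

0.087571


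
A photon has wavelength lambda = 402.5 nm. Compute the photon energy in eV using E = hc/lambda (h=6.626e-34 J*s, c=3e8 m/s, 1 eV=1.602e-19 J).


E = hc / lambda
= (6.626e-34)(3e8) / (402.5e-9)
= 1.9878e-25 / 4.0250e-07
= 4.9386e-19 J
Converting to eV: 4.9386e-19 / 1.602e-19
= 3.0828 eV

3.0828


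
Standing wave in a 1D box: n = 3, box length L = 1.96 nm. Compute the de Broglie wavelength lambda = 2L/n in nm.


lambda = 2L / n
= 2 * 1.96 / 3
= 3.92 / 3
= 1.3067 nm

1.3067


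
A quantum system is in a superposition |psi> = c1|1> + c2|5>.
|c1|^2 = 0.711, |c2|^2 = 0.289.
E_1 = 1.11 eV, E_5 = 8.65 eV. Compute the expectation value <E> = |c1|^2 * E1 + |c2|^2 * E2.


<E> = |c1|^2 * E1 + |c2|^2 * E2
= 0.711 * 1.11 + 0.289 * 8.65
= 0.7892 + 2.4998
= 3.2891 eV

3.2891


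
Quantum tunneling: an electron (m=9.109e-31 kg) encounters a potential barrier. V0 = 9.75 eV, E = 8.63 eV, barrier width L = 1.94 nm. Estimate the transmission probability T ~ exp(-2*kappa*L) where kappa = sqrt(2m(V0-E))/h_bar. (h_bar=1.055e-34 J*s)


V0 - E = 1.12 eV = 1.7942e-19 J
kappa = sqrt(2 * m * (V0-E)) / h_bar
= sqrt(2 * 9.109e-31 * 1.7942e-19) / 1.055e-34
= 5.4192e+09 /m
2*kappa*L = 2 * 5.4192e+09 * 1.94e-9
= 21.0266
T = exp(-21.0266) = 7.383227e-10

7.383227e-10


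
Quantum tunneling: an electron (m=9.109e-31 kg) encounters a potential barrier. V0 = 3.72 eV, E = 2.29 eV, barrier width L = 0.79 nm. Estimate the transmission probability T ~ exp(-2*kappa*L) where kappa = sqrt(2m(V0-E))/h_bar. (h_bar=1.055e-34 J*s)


V0 - E = 1.43 eV = 2.2909e-19 J
kappa = sqrt(2 * m * (V0-E)) / h_bar
= sqrt(2 * 9.109e-31 * 2.2909e-19) / 1.055e-34
= 6.1235e+09 /m
2*kappa*L = 2 * 6.1235e+09 * 0.79e-9
= 9.6751
T = exp(-9.6751) = 6.283031e-05

6.283031e-05


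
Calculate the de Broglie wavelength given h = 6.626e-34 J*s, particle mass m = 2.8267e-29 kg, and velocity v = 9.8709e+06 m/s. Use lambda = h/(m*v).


lambda = h / (m * v)
= 6.626e-34 / (2.8267e-29 * 9.8709e+06)
= 6.626e-34 / 2.7902e-22
= 2.3747e-12 m

2.3747e-12


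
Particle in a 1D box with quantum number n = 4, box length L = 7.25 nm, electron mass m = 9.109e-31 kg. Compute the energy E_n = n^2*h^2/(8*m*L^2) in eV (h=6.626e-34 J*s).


E = n^2 * h^2 / (8 * m * L^2)
= 4^2 * (6.626e-34)^2 / (8 * 9.109e-31 * (7.25e-9)^2)
= 16 * 4.3904e-67 / (8 * 9.109e-31 * 5.2563e-17)
= 1.8339e-20 J
= 0.1145 eV

0.1145


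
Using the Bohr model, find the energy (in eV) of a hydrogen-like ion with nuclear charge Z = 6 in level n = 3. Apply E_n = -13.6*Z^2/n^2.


E_n = -13.6 * Z^2 / n^2
= -13.6 * 6^2 / 3^2
= -13.6 * 36 / 9
= -54.4 eV

-54.4


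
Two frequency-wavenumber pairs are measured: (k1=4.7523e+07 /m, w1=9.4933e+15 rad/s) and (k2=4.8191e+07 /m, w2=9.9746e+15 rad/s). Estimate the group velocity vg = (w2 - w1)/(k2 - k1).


vg = (w2 - w1) / (k2 - k1)
= (9.9746e+15 - 9.4933e+15) / (4.8191e+07 - 4.7523e+07)
= 4.8130e+14 / 6.6800e+05
= 7.2051e+08 m/s

7.2051e+08


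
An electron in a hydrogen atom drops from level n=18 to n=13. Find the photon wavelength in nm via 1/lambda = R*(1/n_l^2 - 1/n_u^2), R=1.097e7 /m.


1/lambda = R * (1/n_l^2 - 1/n_u^2)
= 1.097e7 * (1/13^2 - 1/18^2)
= 1.097e7 * (0.005917 - 0.003086)
= 1.097e7 * 0.002831
= 3.1053e+04 /m
lambda = 1 / 3.1053e+04 = 32202.7818 nm

32202.7818


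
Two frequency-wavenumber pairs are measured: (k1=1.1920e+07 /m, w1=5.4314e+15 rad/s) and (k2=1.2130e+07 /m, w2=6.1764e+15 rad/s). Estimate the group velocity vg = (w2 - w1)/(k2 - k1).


vg = (w2 - w1) / (k2 - k1)
= (6.1764e+15 - 5.4314e+15) / (1.2130e+07 - 1.1920e+07)
= 7.4500e+14 / 2.1000e+05
= 3.5476e+09 m/s

3.5476e+09


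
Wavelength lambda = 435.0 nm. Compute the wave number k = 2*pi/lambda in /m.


k = 2 * pi / lambda
= 6.2832 / (435.0e-9)
= 6.2832 / 4.3500e-07
= 1.4444e+07 /m

1.4444e+07


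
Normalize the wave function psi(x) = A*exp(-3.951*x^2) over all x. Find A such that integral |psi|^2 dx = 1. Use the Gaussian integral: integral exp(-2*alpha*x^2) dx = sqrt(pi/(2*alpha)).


integral |psi|^2 dx = A^2 * sqrt(pi/(2*alpha)) = 1
A^2 = sqrt(2*alpha/pi)
= sqrt(2 * 3.951 / pi)
= 1.585965
A = sqrt(1.585965)
= 1.2594

1.2594


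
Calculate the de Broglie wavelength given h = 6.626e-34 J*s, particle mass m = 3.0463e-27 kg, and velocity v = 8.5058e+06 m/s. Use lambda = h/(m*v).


lambda = h / (m * v)
= 6.626e-34 / (3.0463e-27 * 8.5058e+06)
= 6.626e-34 / 2.5911e-20
= 2.5572e-14 m

2.5572e-14


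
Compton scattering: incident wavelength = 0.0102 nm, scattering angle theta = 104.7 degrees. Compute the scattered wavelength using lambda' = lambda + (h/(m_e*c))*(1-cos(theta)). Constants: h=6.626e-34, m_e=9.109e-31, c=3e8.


Compton wavelength: h/(m_e*c) = 2.4247e-12 m
d_lambda = 2.4247e-12 * (1 - cos(104.7 deg))
= 2.4247e-12 * 1.253758
= 3.0400e-12 m = 0.00304 nm
lambda' = 0.0102 + 0.00304
= 0.01324 nm

0.01324


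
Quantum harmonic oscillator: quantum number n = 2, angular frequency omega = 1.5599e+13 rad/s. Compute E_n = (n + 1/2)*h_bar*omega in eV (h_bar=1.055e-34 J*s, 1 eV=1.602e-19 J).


E = (n + 1/2) * h_bar * omega
= (2 + 0.5) * 1.055e-34 * 1.5599e+13
= 2.5 * 1.6457e-21
= 4.1142e-21 J
= 0.0257 eV

0.0257


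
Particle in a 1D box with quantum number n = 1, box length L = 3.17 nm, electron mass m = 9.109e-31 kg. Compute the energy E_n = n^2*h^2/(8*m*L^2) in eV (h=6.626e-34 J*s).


E = n^2 * h^2 / (8 * m * L^2)
= 1^2 * (6.626e-34)^2 / (8 * 9.109e-31 * (3.17e-9)^2)
= 1 * 4.3904e-67 / (8 * 9.109e-31 * 1.0049e-17)
= 5.9955e-21 J
= 0.0374 eV

0.0374


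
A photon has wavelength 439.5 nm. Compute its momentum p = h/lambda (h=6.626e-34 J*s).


p = h / lambda
= 6.626e-34 / (439.5e-9)
= 6.626e-34 / 4.3950e-07
= 1.5076e-27 kg*m/s

1.5076e-27


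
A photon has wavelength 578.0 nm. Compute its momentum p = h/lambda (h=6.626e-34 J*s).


p = h / lambda
= 6.626e-34 / (578.0e-9)
= 6.626e-34 / 5.7800e-07
= 1.1464e-27 kg*m/s

1.1464e-27


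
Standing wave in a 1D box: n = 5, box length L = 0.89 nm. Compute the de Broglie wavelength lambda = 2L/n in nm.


lambda = 2L / n
= 2 * 0.89 / 5
= 1.78 / 5
= 0.356 nm

0.356


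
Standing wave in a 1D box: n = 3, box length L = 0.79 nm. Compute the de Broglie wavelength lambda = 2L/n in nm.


lambda = 2L / n
= 2 * 0.79 / 3
= 1.58 / 3
= 0.5267 nm

0.5267


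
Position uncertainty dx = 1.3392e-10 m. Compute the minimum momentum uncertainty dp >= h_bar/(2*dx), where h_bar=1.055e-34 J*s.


dp = h_bar / (2 * dx)
= 1.055e-34 / (2 * 1.3392e-10)
= 1.055e-34 / 2.6784e-10
= 3.9389e-25 kg*m/s

3.9389e-25


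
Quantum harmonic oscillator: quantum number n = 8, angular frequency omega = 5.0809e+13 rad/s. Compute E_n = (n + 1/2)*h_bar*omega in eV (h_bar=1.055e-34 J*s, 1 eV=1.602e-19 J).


E = (n + 1/2) * h_bar * omega
= (8 + 0.5) * 1.055e-34 * 5.0809e+13
= 8.5 * 5.3603e-21
= 4.5563e-20 J
= 0.2844 eV

0.2844


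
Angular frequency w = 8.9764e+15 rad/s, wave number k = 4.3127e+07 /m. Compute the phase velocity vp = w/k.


vp = w / k
= 8.9764e+15 / 4.3127e+07
= 2.0814e+08 m/s

2.0814e+08


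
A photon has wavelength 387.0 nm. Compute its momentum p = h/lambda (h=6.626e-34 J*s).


p = h / lambda
= 6.626e-34 / (387.0e-9)
= 6.626e-34 / 3.8700e-07
= 1.7121e-27 kg*m/s

1.7121e-27


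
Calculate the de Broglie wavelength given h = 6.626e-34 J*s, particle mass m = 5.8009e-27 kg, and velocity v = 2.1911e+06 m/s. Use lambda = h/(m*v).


lambda = h / (m * v)
= 6.626e-34 / (5.8009e-27 * 2.1911e+06)
= 6.626e-34 / 1.2710e-20
= 5.2131e-14 m

5.2131e-14


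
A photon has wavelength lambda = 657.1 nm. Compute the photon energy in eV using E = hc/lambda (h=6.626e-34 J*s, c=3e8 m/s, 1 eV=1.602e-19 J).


E = hc / lambda
= (6.626e-34)(3e8) / (657.1e-9)
= 1.9878e-25 / 6.5710e-07
= 3.0251e-19 J
Converting to eV: 3.0251e-19 / 1.602e-19
= 1.8883 eV

1.8883


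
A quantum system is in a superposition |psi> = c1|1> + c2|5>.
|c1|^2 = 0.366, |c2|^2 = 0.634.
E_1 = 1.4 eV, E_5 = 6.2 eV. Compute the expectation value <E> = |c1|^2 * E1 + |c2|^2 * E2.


<E> = |c1|^2 * E1 + |c2|^2 * E2
= 0.366 * 1.4 + 0.634 * 6.2
= 0.5124 + 3.9308
= 4.4432 eV

4.4432


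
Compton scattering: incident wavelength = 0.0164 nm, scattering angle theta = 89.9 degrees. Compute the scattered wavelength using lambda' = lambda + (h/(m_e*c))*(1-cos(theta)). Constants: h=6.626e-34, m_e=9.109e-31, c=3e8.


Compton wavelength: h/(m_e*c) = 2.4247e-12 m
d_lambda = 2.4247e-12 * (1 - cos(89.9 deg))
= 2.4247e-12 * 0.998255
= 2.4205e-12 m = 0.00242 nm
lambda' = 0.0164 + 0.00242
= 0.01882 nm

0.01882


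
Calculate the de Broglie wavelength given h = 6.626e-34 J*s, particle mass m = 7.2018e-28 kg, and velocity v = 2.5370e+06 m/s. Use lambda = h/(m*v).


lambda = h / (m * v)
= 6.626e-34 / (7.2018e-28 * 2.5370e+06)
= 6.626e-34 / 1.8271e-21
= 3.6265e-13 m

3.6265e-13


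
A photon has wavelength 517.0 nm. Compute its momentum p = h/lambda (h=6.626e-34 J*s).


p = h / lambda
= 6.626e-34 / (517.0e-9)
= 6.626e-34 / 5.1700e-07
= 1.2816e-27 kg*m/s

1.2816e-27


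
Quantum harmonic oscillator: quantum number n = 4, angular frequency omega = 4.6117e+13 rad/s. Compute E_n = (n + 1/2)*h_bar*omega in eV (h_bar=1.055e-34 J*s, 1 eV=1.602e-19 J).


E = (n + 1/2) * h_bar * omega
= (4 + 0.5) * 1.055e-34 * 4.6117e+13
= 4.5 * 4.8653e-21
= 2.1894e-20 J
= 0.1367 eV

0.1367


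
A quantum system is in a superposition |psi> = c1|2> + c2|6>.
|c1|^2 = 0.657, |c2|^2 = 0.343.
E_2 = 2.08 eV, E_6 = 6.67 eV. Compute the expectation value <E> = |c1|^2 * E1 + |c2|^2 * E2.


<E> = |c1|^2 * E1 + |c2|^2 * E2
= 0.657 * 2.08 + 0.343 * 6.67
= 1.3666 + 2.2878
= 3.6544 eV

3.6544


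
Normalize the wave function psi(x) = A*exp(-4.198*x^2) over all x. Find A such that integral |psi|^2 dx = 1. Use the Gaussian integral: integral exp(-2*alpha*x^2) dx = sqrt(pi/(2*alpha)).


integral |psi|^2 dx = A^2 * sqrt(pi/(2*alpha)) = 1
A^2 = sqrt(2*alpha/pi)
= sqrt(2 * 4.198 / pi)
= 1.634787
A = sqrt(1.634787)
= 1.2786

1.2786


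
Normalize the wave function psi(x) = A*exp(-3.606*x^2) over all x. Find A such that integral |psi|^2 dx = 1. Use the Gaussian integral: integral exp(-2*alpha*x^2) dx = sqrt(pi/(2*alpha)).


integral |psi|^2 dx = A^2 * sqrt(pi/(2*alpha)) = 1
A^2 = sqrt(2*alpha/pi)
= sqrt(2 * 3.606 / pi)
= 1.515141
A = sqrt(1.515141)
= 1.2309

1.2309


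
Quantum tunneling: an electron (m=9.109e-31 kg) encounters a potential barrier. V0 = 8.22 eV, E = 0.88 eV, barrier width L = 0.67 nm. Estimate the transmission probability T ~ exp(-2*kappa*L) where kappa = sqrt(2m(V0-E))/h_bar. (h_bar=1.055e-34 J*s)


V0 - E = 7.34 eV = 1.1759e-18 J
kappa = sqrt(2 * m * (V0-E)) / h_bar
= sqrt(2 * 9.109e-31 * 1.1759e-18) / 1.055e-34
= 1.3873e+10 /m
2*kappa*L = 2 * 1.3873e+10 * 0.67e-9
= 18.5901
T = exp(-18.5901) = 8.441460e-09

8.441460e-09


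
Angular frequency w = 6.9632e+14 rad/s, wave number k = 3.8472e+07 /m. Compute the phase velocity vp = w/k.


vp = w / k
= 6.9632e+14 / 3.8472e+07
= 1.8099e+07 m/s

1.8099e+07


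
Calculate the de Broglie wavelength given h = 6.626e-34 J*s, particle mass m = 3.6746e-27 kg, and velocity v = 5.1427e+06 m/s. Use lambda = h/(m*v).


lambda = h / (m * v)
= 6.626e-34 / (3.6746e-27 * 5.1427e+06)
= 6.626e-34 / 1.8897e-20
= 3.5063e-14 m

3.5063e-14


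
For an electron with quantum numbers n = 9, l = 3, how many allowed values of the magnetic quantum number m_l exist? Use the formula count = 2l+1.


m_l ranges from -l to +l in integer steps
So m_l goes from -3 to +3
Count = 2l + 1 = 2*3 + 1
= 7

7


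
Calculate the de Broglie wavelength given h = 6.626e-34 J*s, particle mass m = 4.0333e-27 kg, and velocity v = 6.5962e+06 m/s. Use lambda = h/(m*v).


lambda = h / (m * v)
= 6.626e-34 / (4.0333e-27 * 6.5962e+06)
= 6.626e-34 / 2.6604e-20
= 2.4906e-14 m

2.4906e-14


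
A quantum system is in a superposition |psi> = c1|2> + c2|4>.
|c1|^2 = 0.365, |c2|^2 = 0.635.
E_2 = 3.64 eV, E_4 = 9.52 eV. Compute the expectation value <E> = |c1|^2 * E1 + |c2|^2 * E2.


<E> = |c1|^2 * E1 + |c2|^2 * E2
= 0.365 * 3.64 + 0.635 * 9.52
= 1.3286 + 6.0452
= 7.3738 eV

7.3738


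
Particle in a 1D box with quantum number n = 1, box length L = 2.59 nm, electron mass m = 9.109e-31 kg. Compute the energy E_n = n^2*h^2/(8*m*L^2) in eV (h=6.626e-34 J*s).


E = n^2 * h^2 / (8 * m * L^2)
= 1^2 * (6.626e-34)^2 / (8 * 9.109e-31 * (2.59e-9)^2)
= 1 * 4.3904e-67 / (8 * 9.109e-31 * 6.7081e-18)
= 8.9814e-21 J
= 0.0561 eV

0.0561


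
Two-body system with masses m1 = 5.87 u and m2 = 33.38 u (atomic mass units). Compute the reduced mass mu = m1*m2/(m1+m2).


mu = m1 * m2 / (m1 + m2)
= 5.87 * 33.38 / (5.87 + 33.38)
= 195.9406 / 39.25
= 4.9921 u

4.9921


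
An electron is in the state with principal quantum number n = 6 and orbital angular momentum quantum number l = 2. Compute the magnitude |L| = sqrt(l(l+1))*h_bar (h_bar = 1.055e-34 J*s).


L = sqrt(l*(l+1)) * h_bar
= sqrt(2 * 3) * 1.055e-34
= sqrt(6) * 1.055e-34
= 2.4495 * 1.055e-34
= 2.5842e-34 J*s

2.5842e-34


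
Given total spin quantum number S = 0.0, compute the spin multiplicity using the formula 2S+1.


Spin multiplicity = 2S + 1
= 2 * 0.0 + 1
= 0.0 + 1
= 1

1
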